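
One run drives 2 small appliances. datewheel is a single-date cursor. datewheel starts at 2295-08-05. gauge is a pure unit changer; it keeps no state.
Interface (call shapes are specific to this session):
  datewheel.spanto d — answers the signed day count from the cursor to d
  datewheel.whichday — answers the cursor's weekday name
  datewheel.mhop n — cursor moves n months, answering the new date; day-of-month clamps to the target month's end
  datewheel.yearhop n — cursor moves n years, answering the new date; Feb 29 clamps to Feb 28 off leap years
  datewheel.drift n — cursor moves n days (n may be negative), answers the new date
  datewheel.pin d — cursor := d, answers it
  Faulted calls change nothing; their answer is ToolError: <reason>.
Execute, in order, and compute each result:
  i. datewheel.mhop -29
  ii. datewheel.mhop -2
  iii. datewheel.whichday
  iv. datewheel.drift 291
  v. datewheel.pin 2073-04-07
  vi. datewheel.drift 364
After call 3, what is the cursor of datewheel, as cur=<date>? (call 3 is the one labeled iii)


Step: datewheel.mhop[n→-29]
Result: 2293-03-05
Step: datewheel.mhop[n→-2]
Result: 2293-01-05
Step: datewheel.whichday[]
Result: Thursday
Step: datewheel.drift[n→291]
Result: 2293-10-23
Step: datewheel.pin[d→2073-04-07]
Result: 2073-04-07
Step: datewheel.drift[n→364]
Result: 2074-04-06

Answer: cur=2293-01-05


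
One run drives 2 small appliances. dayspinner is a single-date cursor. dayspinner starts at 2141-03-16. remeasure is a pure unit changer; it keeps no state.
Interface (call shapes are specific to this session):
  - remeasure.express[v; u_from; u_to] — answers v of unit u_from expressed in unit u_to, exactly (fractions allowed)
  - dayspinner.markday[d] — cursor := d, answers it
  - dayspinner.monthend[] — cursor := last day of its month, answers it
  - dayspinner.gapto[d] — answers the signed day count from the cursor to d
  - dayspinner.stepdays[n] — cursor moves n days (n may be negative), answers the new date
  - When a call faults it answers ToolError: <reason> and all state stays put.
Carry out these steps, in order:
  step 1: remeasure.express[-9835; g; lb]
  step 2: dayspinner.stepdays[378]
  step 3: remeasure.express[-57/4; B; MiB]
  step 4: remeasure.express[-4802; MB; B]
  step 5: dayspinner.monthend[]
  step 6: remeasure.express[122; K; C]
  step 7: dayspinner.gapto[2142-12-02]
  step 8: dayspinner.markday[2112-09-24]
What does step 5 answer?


Invoking remeasure.express on v: -9835, u_from: g, u_to: lb, and observe -140500000/6479891.
Then dayspinner.stepdays on n: 378, which returns 2142-03-29.
I use remeasure.express on v: -57/4, u_from: B, u_to: MiB, → -57/4194304.
Calling remeasure.express on v: -4802, u_from: MB, u_to: B, and get -4802000000.
Using dayspinner.monthend, which returns 2142-03-31.
Then remeasure.express on v: 122, u_from: K, u_to: C, which returns -3023/20.
Next I call dayspinner.gapto on d: 2142-12-02, and get 246.
Invoking dayspinner.markday on d: 2112-09-24, and get 2112-09-24.

Answer: 2142-03-31


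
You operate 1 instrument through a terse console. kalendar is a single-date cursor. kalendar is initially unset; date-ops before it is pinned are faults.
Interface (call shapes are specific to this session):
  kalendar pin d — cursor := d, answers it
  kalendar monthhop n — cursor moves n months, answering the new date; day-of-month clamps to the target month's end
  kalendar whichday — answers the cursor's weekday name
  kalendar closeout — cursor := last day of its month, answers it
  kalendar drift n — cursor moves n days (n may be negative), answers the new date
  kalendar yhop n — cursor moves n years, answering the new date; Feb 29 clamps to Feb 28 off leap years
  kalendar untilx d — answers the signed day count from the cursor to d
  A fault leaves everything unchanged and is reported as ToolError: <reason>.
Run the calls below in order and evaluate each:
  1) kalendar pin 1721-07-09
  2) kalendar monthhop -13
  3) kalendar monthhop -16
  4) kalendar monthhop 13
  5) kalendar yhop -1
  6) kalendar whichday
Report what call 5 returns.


Answer: 1719-03-09

Derivation:
==> kalendar pin(d=1721-07-09)
<== 1721-07-09
==> kalendar monthhop(n=-13)
<== 1720-06-09
==> kalendar monthhop(n=-16)
<== 1719-02-09
==> kalendar monthhop(n=13)
<== 1720-03-09
==> kalendar yhop(n=-1)
<== 1719-03-09
==> kalendar whichday()
<== Thursday


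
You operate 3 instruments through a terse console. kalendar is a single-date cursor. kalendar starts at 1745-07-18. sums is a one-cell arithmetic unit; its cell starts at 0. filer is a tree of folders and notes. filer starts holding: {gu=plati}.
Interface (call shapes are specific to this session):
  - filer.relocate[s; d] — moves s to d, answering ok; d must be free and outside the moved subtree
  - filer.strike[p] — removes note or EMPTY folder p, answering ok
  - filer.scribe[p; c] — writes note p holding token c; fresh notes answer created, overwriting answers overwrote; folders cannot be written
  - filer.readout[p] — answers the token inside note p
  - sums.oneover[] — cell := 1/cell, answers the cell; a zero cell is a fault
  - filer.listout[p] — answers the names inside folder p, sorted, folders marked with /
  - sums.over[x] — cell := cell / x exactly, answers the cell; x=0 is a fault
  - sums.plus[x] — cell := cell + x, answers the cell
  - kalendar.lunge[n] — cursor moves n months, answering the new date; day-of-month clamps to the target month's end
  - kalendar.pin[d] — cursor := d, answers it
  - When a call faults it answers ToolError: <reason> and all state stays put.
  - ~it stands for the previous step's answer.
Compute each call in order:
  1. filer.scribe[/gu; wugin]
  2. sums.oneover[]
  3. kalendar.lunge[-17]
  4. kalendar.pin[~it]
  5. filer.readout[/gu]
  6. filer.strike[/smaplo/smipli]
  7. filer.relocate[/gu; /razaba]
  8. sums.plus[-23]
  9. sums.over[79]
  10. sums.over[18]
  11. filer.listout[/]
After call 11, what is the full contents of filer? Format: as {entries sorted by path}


% 1. scribe(p→/gu, c→wugin) -> overwrote
% 2. oneover() -> ToolError: reciprocal of zero
% 3. lunge(n→-17) -> 1744-02-18
% 4. pin(d→~it) -> 1744-02-18
% 5. readout(p→/gu) -> wugin
% 6. strike(p→/smaplo/smipli) -> ToolError: not found
% 7. relocate(s→/gu, d→/razaba) -> ok
% 8. plus(x→-23) -> -23
% 9. over(x→79) -> -23/79
% 10. over(x→18) -> -23/1422
% 11. listout(p→/) -> [razaba]

Answer: {razaba=wugin}


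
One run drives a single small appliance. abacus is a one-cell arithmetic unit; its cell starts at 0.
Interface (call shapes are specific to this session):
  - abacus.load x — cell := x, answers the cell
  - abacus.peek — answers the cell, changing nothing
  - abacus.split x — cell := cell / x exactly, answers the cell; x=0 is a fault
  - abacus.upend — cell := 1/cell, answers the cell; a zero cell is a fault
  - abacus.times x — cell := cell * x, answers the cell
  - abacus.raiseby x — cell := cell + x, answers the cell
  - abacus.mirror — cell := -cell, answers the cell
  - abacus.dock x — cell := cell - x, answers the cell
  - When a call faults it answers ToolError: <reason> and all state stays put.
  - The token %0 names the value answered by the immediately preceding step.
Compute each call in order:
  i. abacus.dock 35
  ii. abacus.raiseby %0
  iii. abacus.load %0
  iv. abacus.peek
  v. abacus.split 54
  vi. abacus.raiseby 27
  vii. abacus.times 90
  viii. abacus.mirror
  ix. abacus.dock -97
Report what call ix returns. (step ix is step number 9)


Answer: -6649/3

Derivation:
;; dock(x=35) ~> -35
;; raiseby(x=%0) ~> -70
;; load(x=%0) ~> -70
;; peek() ~> -70
;; split(x=54) ~> -35/27
;; raiseby(x=27) ~> 694/27
;; times(x=90) ~> 6940/3
;; mirror() ~> -6940/3
;; dock(x=-97) ~> -6649/3


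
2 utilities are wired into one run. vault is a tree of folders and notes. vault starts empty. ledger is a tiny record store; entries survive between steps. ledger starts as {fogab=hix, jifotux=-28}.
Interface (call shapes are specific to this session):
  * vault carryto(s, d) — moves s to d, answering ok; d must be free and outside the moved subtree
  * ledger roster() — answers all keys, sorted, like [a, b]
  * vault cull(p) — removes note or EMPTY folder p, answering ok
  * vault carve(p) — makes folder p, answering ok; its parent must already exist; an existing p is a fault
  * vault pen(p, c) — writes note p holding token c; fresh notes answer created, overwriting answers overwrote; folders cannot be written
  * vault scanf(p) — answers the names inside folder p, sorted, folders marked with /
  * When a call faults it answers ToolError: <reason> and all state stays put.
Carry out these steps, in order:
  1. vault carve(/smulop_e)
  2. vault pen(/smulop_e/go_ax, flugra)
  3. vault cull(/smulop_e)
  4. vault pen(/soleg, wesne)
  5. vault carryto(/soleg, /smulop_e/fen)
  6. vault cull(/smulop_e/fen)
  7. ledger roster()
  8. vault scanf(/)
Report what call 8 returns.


Answer: [smulop_e/]

Derivation:
==> vault carve(p='/smulop_e')
<== ok
==> vault pen(p='/smulop_e/go_ax', c='flugra')
<== created
==> vault cull(p='/smulop_e')
<== ToolError: not empty
==> vault pen(p='/soleg', c='wesne')
<== created
==> vault carryto(s='/soleg', d='/smulop_e/fen')
<== ok
==> vault cull(p='/smulop_e/fen')
<== ok
==> ledger roster()
<== [fogab, jifotux]
==> vault scanf(p='/')
<== [smulop_e/]


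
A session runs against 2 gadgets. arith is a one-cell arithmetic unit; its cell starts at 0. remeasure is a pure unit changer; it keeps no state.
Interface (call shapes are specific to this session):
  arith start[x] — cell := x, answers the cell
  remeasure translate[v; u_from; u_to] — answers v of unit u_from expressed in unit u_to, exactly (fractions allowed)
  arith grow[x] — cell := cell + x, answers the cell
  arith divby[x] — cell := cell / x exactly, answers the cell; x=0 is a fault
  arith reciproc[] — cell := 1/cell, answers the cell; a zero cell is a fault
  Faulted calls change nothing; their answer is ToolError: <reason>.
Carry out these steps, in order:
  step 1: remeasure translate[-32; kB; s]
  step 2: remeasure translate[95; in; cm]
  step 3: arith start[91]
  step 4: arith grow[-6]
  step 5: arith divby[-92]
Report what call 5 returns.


-- remeasure translate(v=-32, u_from=kB, u_to=s) -> ToolError: incompatible units
-- remeasure translate(v=95, u_from=in, u_to=cm) -> 2413/10
-- arith start(x=91) -> 91
-- arith grow(x=-6) -> 85
-- arith divby(x=-92) -> -85/92

Answer: -85/92


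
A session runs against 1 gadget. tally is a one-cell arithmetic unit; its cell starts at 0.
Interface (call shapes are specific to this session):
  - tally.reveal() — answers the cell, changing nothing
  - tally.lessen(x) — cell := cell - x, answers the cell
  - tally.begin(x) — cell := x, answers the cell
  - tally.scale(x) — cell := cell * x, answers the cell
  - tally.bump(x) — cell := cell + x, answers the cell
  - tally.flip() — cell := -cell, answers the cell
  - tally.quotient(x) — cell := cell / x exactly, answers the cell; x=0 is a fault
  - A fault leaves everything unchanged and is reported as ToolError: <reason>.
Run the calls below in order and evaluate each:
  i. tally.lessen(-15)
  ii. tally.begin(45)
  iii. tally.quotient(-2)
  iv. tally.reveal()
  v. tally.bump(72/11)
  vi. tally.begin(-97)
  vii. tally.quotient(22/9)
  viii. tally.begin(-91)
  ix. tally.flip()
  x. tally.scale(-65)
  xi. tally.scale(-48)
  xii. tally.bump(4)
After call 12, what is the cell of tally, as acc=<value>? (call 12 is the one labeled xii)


Answer: acc=283924

Derivation:
CALL tally.lessen[-15]
RET  15
CALL tally.begin[45]
RET  45
CALL tally.quotient[-2]
RET  -45/2
CALL tally.reveal[]
RET  -45/2
CALL tally.bump[72/11]
RET  -351/22
CALL tally.begin[-97]
RET  -97
CALL tally.quotient[22/9]
RET  -873/22
CALL tally.begin[-91]
RET  -91
CALL tally.flip[]
RET  91
CALL tally.scale[-65]
RET  -5915
CALL tally.scale[-48]
RET  283920
CALL tally.bump[4]
RET  283924


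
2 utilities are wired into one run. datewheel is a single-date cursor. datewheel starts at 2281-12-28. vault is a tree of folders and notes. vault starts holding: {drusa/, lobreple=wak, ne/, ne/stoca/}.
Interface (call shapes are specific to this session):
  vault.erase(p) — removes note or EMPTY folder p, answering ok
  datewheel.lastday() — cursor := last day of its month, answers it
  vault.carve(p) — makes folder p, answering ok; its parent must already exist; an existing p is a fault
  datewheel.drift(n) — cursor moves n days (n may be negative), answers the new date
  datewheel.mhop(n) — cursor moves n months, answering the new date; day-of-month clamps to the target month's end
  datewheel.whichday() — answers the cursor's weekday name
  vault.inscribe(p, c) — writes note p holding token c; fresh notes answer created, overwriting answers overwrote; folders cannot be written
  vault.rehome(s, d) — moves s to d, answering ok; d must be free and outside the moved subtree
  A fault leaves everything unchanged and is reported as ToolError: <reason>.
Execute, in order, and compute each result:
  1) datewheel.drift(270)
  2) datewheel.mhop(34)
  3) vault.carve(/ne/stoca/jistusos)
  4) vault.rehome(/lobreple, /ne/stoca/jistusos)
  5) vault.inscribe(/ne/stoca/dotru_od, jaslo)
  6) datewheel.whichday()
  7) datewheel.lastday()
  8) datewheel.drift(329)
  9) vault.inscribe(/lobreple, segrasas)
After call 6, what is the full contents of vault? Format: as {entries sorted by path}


Answer: {drusa/, lobreple=wak, ne/, ne/stoca/, ne/stoca/dotru_od=jaslo, ne/stoca/jistusos/}

Derivation:
> drift 270
[out] 2282-09-24
> mhop 34
[out] 2285-07-24
> carve /ne/stoca/jistusos
[out] ok
> rehome /lobreple /ne/stoca/jistusos
[out] ToolError: exists
> inscribe /ne/stoca/dotru_od jaslo
[out] created
> whichday
[out] Friday
> lastday
[out] 2285-07-31
> drift 329
[out] 2286-06-25
> inscribe /lobreple segrasas
[out] overwrote


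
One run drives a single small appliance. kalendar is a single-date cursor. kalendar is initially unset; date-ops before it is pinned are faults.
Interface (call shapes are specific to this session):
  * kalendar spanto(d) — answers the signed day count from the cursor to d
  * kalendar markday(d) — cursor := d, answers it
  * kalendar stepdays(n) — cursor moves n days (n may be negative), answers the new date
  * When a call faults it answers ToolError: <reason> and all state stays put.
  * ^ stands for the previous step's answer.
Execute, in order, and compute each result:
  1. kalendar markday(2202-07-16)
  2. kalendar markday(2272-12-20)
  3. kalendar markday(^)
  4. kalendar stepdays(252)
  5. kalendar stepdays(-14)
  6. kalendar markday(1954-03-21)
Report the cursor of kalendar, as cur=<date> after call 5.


Answer: cur=2273-08-15

Derivation:
# 1. kalendar markday(d→2202-07-16) == 2202-07-16
# 2. kalendar markday(d→2272-12-20) == 2272-12-20
# 3. kalendar markday(d→^) == 2272-12-20
# 4. kalendar stepdays(n→252) == 2273-08-29
# 5. kalendar stepdays(n→-14) == 2273-08-15
# 6. kalendar markday(d→1954-03-21) == 1954-03-21


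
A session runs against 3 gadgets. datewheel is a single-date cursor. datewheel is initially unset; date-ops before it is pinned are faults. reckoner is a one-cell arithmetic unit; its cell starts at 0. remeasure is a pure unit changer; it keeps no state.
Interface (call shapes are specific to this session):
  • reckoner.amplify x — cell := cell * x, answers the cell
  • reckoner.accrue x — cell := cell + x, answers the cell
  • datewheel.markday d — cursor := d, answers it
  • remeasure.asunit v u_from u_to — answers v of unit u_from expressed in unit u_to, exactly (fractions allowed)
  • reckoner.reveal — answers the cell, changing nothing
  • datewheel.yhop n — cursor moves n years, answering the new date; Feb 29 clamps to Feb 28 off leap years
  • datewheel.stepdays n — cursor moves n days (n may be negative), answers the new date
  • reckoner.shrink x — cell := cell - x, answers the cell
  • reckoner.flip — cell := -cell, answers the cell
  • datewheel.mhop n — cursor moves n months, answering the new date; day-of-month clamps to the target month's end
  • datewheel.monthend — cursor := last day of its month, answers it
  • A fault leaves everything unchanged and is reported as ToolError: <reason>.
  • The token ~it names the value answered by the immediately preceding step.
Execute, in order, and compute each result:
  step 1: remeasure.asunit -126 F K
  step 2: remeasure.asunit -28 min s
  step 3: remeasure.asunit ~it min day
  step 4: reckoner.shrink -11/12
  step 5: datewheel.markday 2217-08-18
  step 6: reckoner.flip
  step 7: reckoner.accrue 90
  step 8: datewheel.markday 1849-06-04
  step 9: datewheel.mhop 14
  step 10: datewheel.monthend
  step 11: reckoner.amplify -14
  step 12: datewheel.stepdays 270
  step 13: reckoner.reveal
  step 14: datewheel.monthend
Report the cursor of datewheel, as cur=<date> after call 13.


·→ asunit(v: -126, u_from: F, u_to: K)
·← 33367/180
·→ asunit(v: -28, u_from: min, u_to: s)
·← -1680
·→ asunit(v: ~it, u_from: min, u_to: day)
·← -7/6
·→ shrink(x: -11/12)
·← 11/12
·→ markday(d: 2217-08-18)
·← 2217-08-18
·→ flip()
·← -11/12
·→ accrue(x: 90)
·← 1069/12
·→ markday(d: 1849-06-04)
·← 1849-06-04
·→ mhop(n: 14)
·← 1850-08-04
·→ monthend()
·← 1850-08-31
·→ amplify(x: -14)
·← -7483/6
·→ stepdays(n: 270)
·← 1851-05-28
·→ reveal()
·← -7483/6
·→ monthend()
·← 1851-05-31

Answer: cur=1851-05-28


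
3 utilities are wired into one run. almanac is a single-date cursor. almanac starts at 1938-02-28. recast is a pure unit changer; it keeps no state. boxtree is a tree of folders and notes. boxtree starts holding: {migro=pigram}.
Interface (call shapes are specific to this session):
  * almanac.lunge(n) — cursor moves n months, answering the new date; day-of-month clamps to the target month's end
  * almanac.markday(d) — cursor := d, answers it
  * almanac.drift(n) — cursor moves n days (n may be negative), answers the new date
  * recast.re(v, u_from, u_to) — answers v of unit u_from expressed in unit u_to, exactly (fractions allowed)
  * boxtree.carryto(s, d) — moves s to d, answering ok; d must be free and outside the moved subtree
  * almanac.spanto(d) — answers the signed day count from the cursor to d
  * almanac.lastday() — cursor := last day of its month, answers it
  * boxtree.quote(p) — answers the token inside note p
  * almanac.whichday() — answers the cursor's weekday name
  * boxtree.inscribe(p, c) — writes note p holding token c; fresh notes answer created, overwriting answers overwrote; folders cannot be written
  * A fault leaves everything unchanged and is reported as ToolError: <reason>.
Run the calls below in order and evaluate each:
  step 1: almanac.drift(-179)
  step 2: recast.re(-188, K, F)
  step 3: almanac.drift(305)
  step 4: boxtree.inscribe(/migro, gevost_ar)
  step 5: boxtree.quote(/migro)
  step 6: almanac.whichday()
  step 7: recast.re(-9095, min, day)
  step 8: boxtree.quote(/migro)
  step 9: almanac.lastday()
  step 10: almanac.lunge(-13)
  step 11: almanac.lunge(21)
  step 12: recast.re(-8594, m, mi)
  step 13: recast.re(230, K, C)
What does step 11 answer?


Answer: 1939-03-30

Derivation:
-> almanac.drift(n='-179')
<- 1937-09-02
-> recast.re(v='-188', u_from='K', u_to='F')
<- -79807/100
-> almanac.drift(n='305')
<- 1938-07-04
-> boxtree.inscribe(p='/migro', c='gevost_ar')
<- overwrote
-> boxtree.quote(p='/migro')
<- gevost_ar
-> almanac.whichday()
<- Monday
-> recast.re(v='-9095', u_from='min', u_to='day')
<- -1819/288
-> boxtree.quote(p='/migro')
<- gevost_ar
-> almanac.lastday()
<- 1938-07-31
-> almanac.lunge(n='-13')
<- 1937-06-30
-> almanac.lunge(n='21')
<- 1939-03-30
-> recast.re(v='-8594', u_from='m', u_to='mi')
<- -537125/100584
-> recast.re(v='230', u_from='K', u_to='C')
<- -863/20


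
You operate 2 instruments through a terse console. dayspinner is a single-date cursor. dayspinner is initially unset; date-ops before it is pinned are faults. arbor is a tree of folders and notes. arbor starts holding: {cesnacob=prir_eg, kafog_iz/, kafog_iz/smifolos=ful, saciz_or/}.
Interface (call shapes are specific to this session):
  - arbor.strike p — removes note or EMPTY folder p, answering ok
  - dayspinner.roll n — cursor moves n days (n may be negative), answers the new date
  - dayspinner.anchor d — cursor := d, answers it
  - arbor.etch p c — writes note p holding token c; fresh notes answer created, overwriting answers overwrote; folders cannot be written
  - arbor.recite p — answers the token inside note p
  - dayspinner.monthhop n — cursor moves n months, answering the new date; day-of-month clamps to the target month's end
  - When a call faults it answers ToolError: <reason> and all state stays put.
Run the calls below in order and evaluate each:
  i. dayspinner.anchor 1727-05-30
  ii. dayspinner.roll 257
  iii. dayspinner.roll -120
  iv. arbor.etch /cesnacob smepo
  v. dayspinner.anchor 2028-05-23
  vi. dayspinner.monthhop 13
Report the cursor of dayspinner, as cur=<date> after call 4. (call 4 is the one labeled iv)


Answer: cur=1727-10-14

Derivation:
> anchor d='1727-05-30'
= 1727-05-30
> roll n='257'
= 1728-02-11
> roll n='-120'
= 1727-10-14
> etch p='/cesnacob' c='smepo'
= overwrote
> anchor d='2028-05-23'
= 2028-05-23
> monthhop n='13'
= 2029-06-23


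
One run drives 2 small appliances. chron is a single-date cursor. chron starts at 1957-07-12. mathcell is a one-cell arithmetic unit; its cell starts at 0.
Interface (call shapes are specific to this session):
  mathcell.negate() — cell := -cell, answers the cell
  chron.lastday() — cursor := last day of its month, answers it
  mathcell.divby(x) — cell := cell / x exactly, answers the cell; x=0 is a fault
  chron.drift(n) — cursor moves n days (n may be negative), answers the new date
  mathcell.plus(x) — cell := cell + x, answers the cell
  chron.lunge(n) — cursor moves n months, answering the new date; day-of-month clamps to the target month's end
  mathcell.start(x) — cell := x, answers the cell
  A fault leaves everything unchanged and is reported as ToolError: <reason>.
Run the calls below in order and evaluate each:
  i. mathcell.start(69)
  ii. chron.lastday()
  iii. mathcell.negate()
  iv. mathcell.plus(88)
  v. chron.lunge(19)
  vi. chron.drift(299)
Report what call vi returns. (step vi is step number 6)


Answer: 1959-12-24

Derivation:
>> mathcell.start(69)
<< 69
>> chron.lastday()
<< 1957-07-31
>> mathcell.negate()
<< -69
>> mathcell.plus(88)
<< 19
>> chron.lunge(19)
<< 1959-02-28
>> chron.drift(299)
<< 1959-12-24


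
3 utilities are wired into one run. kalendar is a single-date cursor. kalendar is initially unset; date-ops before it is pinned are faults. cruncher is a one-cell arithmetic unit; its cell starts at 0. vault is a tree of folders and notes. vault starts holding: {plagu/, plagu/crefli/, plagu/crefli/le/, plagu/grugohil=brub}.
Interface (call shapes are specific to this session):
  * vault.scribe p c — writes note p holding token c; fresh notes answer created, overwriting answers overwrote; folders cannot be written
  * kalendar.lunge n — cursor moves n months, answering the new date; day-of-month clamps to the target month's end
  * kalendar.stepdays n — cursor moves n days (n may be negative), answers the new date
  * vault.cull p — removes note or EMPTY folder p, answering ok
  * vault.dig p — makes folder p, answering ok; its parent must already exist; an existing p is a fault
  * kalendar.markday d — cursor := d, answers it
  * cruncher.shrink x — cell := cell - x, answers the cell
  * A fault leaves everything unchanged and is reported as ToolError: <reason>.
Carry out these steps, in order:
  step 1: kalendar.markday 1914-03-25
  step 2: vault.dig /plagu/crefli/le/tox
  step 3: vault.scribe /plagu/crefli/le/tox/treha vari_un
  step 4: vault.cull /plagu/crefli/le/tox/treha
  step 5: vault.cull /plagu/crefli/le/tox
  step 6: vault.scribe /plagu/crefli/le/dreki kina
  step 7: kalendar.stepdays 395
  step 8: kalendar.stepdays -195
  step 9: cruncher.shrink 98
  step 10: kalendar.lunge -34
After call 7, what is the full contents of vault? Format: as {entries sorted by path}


Answer: {plagu/, plagu/crefli/, plagu/crefli/le/, plagu/crefli/le/dreki=kina, plagu/grugohil=brub}

Derivation:
CALL kalendar.markday[d: 1914-03-25]
RET  1914-03-25
CALL vault.dig[p: /plagu/crefli/le/tox]
RET  ok
CALL vault.scribe[p: /plagu/crefli/le/tox/treha; c: vari_un]
RET  created
CALL vault.cull[p: /plagu/crefli/le/tox/treha]
RET  ok
CALL vault.cull[p: /plagu/crefli/le/tox]
RET  ok
CALL vault.scribe[p: /plagu/crefli/le/dreki; c: kina]
RET  created
CALL kalendar.stepdays[n: 395]
RET  1915-04-24
CALL kalendar.stepdays[n: -195]
RET  1914-10-11
CALL cruncher.shrink[x: 98]
RET  -98
CALL kalendar.lunge[n: -34]
RET  1911-12-11


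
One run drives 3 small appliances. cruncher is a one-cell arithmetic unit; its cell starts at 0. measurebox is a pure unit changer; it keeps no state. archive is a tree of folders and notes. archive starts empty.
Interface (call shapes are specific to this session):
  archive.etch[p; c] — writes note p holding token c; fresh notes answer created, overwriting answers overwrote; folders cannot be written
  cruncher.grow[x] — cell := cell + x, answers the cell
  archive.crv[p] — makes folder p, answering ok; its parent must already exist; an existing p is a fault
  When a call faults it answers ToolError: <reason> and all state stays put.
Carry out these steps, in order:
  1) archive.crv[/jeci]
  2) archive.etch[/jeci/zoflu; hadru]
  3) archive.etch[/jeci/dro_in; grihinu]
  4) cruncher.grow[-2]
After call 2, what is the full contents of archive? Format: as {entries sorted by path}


% archive.crv /jeci
= ok
% archive.etch /jeci/zoflu hadru
= created
% archive.etch /jeci/dro_in grihinu
= created
% cruncher.grow -2
= -2

Answer: {jeci/, jeci/zoflu=hadru}


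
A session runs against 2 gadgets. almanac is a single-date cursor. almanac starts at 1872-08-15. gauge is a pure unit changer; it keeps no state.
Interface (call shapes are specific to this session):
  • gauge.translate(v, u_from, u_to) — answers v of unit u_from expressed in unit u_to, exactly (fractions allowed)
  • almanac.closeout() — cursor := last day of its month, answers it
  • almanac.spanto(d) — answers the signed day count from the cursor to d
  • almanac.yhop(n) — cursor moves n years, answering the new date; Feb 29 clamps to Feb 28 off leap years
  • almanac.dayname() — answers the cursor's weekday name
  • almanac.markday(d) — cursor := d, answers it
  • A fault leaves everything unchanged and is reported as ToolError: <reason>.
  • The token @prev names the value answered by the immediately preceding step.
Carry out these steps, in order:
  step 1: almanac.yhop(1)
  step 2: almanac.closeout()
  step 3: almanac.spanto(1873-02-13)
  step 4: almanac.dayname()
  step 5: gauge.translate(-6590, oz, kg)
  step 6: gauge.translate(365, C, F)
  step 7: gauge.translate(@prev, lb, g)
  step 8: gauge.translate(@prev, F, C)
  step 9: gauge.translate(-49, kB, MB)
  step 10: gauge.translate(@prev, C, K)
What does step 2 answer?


I use almanac.yhop on n=1, — result: 1873-08-15.
I call almanac.closeout(), and get 1873-08-31.
I try almanac.spanto on d=1873-02-13, and get -199.
I run almanac.dayname, and get Sunday.
I invoke gauge.translate on v=-6590, u_from=oz, u_to=kg, yielding -29891737183/160000000.
Next I call gauge.translate on v=365, u_from=C, u_to=F, → 689.
I try gauge.translate on v=@prev, u_from=lb, u_to=g, → 31252514293/100000.
Invoking gauge.translate on v=@prev, u_from=F, u_to=C, giving 31249314293/180000.
Next I call gauge.translate on v=-49, u_from=kB, u_to=MB, and get -49/1000.
I use gauge.translate on v=@prev, u_from=C, u_to=K, → 273101/1000.

Answer: 1873-08-31


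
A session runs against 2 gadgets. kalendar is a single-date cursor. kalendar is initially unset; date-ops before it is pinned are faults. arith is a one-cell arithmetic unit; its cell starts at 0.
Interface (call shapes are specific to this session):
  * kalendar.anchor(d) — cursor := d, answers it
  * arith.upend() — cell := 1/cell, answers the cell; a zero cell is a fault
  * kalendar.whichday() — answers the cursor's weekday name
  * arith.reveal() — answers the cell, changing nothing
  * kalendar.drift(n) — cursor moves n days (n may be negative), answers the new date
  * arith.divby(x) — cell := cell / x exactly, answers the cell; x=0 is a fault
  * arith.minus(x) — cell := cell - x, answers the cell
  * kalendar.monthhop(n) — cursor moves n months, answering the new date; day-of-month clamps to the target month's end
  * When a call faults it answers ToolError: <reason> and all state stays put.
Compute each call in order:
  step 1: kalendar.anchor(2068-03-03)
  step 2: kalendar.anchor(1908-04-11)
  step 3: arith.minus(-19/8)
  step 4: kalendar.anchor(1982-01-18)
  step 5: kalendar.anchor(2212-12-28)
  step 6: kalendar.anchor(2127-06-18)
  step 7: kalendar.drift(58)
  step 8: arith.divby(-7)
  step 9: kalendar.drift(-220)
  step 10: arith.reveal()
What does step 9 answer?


Answer: 2127-01-07

Derivation:
Do: kalendar.anchor[d=2068-03-03]
See: 2068-03-03
Do: kalendar.anchor[d=1908-04-11]
See: 1908-04-11
Do: arith.minus[x=-19/8]
See: 19/8
Do: kalendar.anchor[d=1982-01-18]
See: 1982-01-18
Do: kalendar.anchor[d=2212-12-28]
See: 2212-12-28
Do: kalendar.anchor[d=2127-06-18]
See: 2127-06-18
Do: kalendar.drift[n=58]
See: 2127-08-15
Do: arith.divby[x=-7]
See: -19/56
Do: kalendar.drift[n=-220]
See: 2127-01-07
Do: arith.reveal[]
See: -19/56


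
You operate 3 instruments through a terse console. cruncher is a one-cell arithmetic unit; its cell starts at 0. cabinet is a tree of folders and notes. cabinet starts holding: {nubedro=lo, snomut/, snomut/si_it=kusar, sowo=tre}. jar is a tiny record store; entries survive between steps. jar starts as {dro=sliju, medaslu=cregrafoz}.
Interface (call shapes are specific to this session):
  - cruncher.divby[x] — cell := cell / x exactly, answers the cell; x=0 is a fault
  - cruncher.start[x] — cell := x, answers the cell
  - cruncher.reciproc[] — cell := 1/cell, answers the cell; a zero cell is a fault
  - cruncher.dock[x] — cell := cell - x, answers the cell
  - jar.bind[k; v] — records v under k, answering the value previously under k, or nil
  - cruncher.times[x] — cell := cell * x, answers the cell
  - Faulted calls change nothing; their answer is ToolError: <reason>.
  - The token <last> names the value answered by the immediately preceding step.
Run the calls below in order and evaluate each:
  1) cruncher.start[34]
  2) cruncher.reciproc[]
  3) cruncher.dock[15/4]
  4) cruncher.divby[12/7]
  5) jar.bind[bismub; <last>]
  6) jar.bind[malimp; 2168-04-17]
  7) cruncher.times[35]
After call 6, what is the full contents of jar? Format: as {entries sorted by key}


→ cruncher.start(x: 34)
← 34
→ cruncher.reciproc()
← 1/34
→ cruncher.dock(x: 15/4)
← -253/68
→ cruncher.divby(x: 12/7)
← -1771/816
→ jar.bind(k: bismub, v: <last>)
← nil
→ jar.bind(k: malimp, v: 2168-04-17)
← nil
→ cruncher.times(x: 35)
← -61985/816

Answer: {bismub=-1771/816, dro=sliju, malimp=2168-04-17, medaslu=cregrafoz}


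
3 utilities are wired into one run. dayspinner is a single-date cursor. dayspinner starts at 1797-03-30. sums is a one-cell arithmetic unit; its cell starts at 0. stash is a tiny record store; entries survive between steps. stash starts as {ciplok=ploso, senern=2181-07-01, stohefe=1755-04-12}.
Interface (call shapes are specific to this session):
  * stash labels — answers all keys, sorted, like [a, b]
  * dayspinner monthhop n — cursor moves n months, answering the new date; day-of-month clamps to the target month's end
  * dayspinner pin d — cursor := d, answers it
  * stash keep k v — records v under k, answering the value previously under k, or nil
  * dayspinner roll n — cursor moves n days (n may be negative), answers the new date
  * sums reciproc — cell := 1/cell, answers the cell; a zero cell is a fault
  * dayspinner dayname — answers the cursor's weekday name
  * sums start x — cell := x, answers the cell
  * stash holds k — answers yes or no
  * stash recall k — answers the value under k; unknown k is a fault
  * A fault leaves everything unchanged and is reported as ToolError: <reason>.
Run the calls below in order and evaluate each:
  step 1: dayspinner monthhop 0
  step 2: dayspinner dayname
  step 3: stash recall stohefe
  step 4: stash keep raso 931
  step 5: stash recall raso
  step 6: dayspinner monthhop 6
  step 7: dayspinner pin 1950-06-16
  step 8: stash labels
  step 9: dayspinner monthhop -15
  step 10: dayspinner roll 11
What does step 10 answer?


Answer: 1949-03-27

Derivation:
-> dayspinner monthhop(n=0)
<- 1797-03-30
-> dayspinner dayname()
<- Thursday
-> stash recall(k=stohefe)
<- 1755-04-12
-> stash keep(k=raso, v=931)
<- nil
-> stash recall(k=raso)
<- 931
-> dayspinner monthhop(n=6)
<- 1797-09-30
-> dayspinner pin(d=1950-06-16)
<- 1950-06-16
-> stash labels()
<- [ciplok, raso, senern, stohefe]
-> dayspinner monthhop(n=-15)
<- 1949-03-16
-> dayspinner roll(n=11)
<- 1949-03-27


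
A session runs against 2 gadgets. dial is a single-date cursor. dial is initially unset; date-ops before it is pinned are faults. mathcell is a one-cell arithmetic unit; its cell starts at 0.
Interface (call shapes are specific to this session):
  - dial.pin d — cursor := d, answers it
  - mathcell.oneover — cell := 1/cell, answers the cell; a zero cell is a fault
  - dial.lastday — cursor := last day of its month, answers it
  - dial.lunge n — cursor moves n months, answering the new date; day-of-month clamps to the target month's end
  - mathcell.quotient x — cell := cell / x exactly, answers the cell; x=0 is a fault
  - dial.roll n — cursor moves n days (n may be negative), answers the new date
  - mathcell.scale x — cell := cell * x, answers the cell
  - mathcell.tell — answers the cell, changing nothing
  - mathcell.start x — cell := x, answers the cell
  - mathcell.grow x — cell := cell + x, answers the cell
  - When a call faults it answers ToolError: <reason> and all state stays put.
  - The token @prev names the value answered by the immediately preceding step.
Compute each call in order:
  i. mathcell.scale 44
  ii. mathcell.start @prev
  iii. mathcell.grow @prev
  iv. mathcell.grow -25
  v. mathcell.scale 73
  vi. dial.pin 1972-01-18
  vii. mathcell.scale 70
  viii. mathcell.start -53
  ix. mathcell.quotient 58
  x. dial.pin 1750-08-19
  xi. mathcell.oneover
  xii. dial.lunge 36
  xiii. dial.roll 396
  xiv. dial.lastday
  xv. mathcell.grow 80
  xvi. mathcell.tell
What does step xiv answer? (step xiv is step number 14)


-> scale(x→44)
<- 0
-> start(x→@prev)
<- 0
-> grow(x→@prev)
<- 0
-> grow(x→-25)
<- -25
-> scale(x→73)
<- -1825
-> pin(d→1972-01-18)
<- 1972-01-18
-> scale(x→70)
<- -127750
-> start(x→-53)
<- -53
-> quotient(x→58)
<- -53/58
-> pin(d→1750-08-19)
<- 1750-08-19
-> oneover()
<- -58/53
-> lunge(n→36)
<- 1753-08-19
-> roll(n→396)
<- 1754-09-19
-> lastday()
<- 1754-09-30
-> grow(x→80)
<- 4182/53
-> tell()
<- 4182/53

Answer: 1754-09-30


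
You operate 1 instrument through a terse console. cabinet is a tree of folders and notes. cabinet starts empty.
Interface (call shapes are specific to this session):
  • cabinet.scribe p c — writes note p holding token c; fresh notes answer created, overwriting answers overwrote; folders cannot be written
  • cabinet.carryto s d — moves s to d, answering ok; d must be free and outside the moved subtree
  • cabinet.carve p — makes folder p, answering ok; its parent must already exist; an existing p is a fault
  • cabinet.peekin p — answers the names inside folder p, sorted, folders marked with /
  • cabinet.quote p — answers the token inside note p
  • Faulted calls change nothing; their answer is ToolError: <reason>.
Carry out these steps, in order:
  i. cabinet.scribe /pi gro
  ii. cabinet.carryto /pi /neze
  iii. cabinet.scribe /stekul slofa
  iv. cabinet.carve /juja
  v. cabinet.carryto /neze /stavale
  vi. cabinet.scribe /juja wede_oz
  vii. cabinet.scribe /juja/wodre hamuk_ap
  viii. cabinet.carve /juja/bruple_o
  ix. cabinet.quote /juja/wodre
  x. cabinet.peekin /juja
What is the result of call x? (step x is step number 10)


[in] cabinet.scribe p='/pi' c='gro'
  created
[in] cabinet.carryto s='/pi' d='/neze'
  ok
[in] cabinet.scribe p='/stekul' c='slofa'
  created
[in] cabinet.carve p='/juja'
  ok
[in] cabinet.carryto s='/neze' d='/stavale'
  ok
[in] cabinet.scribe p='/juja' c='wede_oz'
  ToolError: is a directory
[in] cabinet.scribe p='/juja/wodre' c='hamuk_ap'
  created
[in] cabinet.carve p='/juja/bruple_o'
  ok
[in] cabinet.quote p='/juja/wodre'
  hamuk_ap
[in] cabinet.peekin p='/juja'
  [bruple_o/, wodre]

Answer: [bruple_o/, wodre]


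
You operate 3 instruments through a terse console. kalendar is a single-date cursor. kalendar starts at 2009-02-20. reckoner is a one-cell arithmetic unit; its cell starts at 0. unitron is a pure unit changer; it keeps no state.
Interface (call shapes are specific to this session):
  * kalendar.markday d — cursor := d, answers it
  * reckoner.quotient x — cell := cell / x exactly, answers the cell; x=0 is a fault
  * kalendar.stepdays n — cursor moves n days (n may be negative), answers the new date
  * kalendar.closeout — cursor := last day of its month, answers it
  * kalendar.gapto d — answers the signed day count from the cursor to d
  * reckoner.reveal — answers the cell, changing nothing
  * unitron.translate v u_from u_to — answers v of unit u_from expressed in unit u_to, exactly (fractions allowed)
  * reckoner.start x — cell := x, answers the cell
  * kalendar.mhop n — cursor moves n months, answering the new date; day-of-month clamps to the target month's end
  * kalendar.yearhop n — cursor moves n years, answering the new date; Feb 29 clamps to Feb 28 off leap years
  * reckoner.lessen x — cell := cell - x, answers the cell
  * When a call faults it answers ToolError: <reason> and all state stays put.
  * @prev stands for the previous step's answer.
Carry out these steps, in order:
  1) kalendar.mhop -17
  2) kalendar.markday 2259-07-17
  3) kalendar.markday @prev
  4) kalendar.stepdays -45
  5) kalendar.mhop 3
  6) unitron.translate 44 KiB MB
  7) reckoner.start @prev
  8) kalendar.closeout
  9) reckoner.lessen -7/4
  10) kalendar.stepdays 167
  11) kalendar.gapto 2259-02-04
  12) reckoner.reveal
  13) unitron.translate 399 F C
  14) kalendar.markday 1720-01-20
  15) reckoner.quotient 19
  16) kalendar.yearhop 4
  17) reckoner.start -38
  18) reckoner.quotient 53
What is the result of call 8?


Answer: 2259-09-30

Derivation:
% mhop n='-17'
= 2007-09-20
% markday d='2259-07-17'
= 2259-07-17
% markday d='@prev'
= 2259-07-17
% stepdays n='-45'
= 2259-06-02
% mhop n='3'
= 2259-09-02
% translate v='44' u_from='KiB' u_to='MB'
= 704/15625
% start x='@prev'
= 704/15625
% closeout
= 2259-09-30
% lessen x='-7/4'
= 112191/62500
% stepdays n='167'
= 2260-03-15
% gapto d='2259-02-04'
= -405
% reveal
= 112191/62500
% translate v='399' u_from='F' u_to='C'
= 1835/9
% markday d='1720-01-20'
= 1720-01-20
% quotient x='19'
= 112191/1187500
% yearhop n='4'
= 1724-01-20
% start x='-38'
= -38
% quotient x='53'
= -38/53


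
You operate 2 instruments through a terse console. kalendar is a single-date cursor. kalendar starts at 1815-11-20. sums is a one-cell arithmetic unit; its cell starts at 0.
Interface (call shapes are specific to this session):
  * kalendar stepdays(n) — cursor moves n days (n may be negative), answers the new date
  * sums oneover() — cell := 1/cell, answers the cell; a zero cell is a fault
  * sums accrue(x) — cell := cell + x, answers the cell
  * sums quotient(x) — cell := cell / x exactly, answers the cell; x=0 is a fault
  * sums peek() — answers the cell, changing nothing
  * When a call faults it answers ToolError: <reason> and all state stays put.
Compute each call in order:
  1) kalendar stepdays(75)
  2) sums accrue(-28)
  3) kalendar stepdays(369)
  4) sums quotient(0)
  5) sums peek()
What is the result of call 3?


% kalendar stepdays 75
:: 1816-02-03
% sums accrue -28
:: -28
% kalendar stepdays 369
:: 1817-02-06
% sums quotient 0
:: ToolError: division by zero
% sums peek
:: -28

Answer: 1817-02-06
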